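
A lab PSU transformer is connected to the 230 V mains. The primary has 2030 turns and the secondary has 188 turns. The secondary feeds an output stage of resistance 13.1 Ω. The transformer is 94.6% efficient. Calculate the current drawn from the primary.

V_s = 230 × 188/2030 = 21.300 V.
I_s = V_s/R = 21.300/13.1 = 1.6260 A.
P_out = V_s I_s = 21.300 × 1.6260 = 34.634 W.
P_in = P_out/η = 34.634/0.946 = 36.611 W.
I_p = P_in/V_p = 36.611/230 = 0.159 A.

I_p ≈ 0.159 A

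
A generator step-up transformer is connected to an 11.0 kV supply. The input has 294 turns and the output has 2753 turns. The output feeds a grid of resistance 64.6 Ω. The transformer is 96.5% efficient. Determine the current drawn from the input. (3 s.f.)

I_in ≈ 15500 A

V_out = 11000 × 2753/294 = 103000 V.
I_out = V_out/R = 103000/64.6 = 1594.5 A.
P_out = V_out I_out = 103000 × 1594.5 = 1.6424×10^8 W.
P_in = P_out/η = 1.6424×10^8/0.965 = 1.7019×10^8 W.
I_in = P_in/V_in = 1.7019×10^8/11000 = 15500 A.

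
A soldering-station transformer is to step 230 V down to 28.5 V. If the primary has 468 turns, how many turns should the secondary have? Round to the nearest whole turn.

N_s = 58 turns

N_s/N_p = V_s/V_p, so N_s = 468 × 28.5/230 = 58.0 ≈ 58 turns.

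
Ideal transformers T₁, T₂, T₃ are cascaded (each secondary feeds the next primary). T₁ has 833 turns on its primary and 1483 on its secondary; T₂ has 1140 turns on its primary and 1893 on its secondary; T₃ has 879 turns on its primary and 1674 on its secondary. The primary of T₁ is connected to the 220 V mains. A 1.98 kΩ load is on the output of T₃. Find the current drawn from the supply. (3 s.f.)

After T₁: V = 220.00 × 1483/833 = 391.67 V.
After T₂: V = 391.67 × 1893/1140 = 650.38 V.
After T₃: V = 650.38 × 1674/879 = 1238.6 V.
I_load = 1238.6/1980 = 0.62556 A, so P_out = 1238.6 × 0.62556 = 774.81 W.
All ideal ⇒ P_in = P_out, so I_supply = 774.81/220 = 3.52 A.

I_supply ≈ 3.52 A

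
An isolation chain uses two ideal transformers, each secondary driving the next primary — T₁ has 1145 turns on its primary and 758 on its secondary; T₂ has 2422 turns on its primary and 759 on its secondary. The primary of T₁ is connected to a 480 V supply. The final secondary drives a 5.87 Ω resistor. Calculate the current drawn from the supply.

After T₁: V = 480.00 × 758/1145 = 317.76 V.
After T₂: V = 317.76 × 759/2422 = 99.580 V.
I_load = 99.580/5.87 = 16.964 A, so P_out = 99.580 × 16.964 = 1689.3 W.
All ideal ⇒ P_in = P_out, so I_supply = 1689.3/480 = 3.52 A.

I_supply ≈ 3.52 A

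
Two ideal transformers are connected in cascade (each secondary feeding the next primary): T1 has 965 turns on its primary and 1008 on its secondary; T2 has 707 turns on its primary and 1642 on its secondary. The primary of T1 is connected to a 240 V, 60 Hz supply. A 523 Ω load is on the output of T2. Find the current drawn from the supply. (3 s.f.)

After T1: V = 240.00 × 1008/965 = 250.69 V.
After T2: V = 250.69 × 1642/707 = 582.23 V.
I_load = 582.23/523 = 1.1133 A, so P_out = 582.23 × 1.1133 = 648.18 W.
All ideal ⇒ P_in = P_out, so I_supply = 648.18/240 = 2.70 A.

I_supply ≈ 2.70 A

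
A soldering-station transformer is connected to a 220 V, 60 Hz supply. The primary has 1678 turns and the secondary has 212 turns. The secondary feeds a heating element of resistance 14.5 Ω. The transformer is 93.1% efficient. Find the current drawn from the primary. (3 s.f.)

I_p ≈ 0.260 A

V_s = 220 × 212/1678 = 27.795 V.
I_s = V_s/R = 27.795/14.5 = 1.9169 A.
P_out = V_s I_s = 27.795 × 1.9169 = 53.280 W.
P_in = P_out/η = 53.280/0.931 = 57.229 W.
I_p = P_in/V_p = 57.229/220 = 0.260 A.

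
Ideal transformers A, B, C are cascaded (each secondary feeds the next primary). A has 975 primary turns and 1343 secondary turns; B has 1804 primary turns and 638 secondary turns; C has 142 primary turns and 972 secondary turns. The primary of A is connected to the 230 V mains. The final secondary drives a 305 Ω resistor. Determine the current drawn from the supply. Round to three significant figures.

Secondary of A: V = 230.00 × 1343/975 = 316.81 V.
Secondary of B: V = 316.81 × 638/1804 = 112.04 V.
Secondary of C: V = 112.04 × 972/142 = 766.94 V.
I_load = 766.94/305 = 2.5146 A, so P_out = 766.94 × 2.5146 = 1928.5 W.
All ideal ⇒ P_in = P_out, so I_supply = 1928.5/230 = 8.38 A.

I_supply ≈ 8.38 A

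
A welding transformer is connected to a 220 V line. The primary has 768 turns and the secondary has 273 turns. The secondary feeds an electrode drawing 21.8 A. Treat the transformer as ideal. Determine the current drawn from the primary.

I_p ≈ 7.75 A

For an ideal transformer I_p N_p = I_s N_s, so I_p = 21.8 × 273/768 = 7.75 A.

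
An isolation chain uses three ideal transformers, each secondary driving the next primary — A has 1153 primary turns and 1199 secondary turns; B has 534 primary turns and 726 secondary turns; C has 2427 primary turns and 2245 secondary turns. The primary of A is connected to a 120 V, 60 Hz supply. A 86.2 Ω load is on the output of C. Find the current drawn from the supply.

I_supply ≈ 2.38 A

After A: V = 120.00 × 1199/1153 = 124.79 V.
After B: V = 124.79 × 726/534 = 169.65 V.
After C: V = 169.65 × 2245/2427 = 156.93 V.
I_load = 156.93/86.2 = 1.8206 A, so P_out = 156.93 × 1.8206 = 285.71 W.
All ideal ⇒ P_in = P_out, so I_supply = 285.71/120 = 2.38 A.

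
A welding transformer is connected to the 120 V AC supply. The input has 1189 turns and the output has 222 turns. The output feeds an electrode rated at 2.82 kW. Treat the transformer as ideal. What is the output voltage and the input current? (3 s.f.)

V_out = V_in × N_out/N_in = 120 × 222/1189 = 22.405 V.
I_out = P/V_out = 2820/22.405 = 125.86 A.
I_in = I_out × N_out/N_in = 125.86 × 222/1189 = 23.5 A.

V_out ≈ 22.4 V, I_in ≈ 23.5 A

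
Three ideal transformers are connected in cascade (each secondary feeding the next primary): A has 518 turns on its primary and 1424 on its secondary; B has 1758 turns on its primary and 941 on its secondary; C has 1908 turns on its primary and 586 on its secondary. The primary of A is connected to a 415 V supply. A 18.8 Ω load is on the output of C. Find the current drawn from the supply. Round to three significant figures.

After A: V = 415.00 × 1424/518 = 1140.8 V.
After B: V = 1140.8 × 941/1758 = 610.66 V.
After C: V = 610.66 × 586/1908 = 187.55 V.
I_load = 187.55/18.8 = 9.9761 A, so P_out = 187.55 × 9.9761 = 1871.0 W.
All ideal ⇒ P_in = P_out, so I_supply = 1871.0/415 = 4.51 A.

I_supply ≈ 4.51 A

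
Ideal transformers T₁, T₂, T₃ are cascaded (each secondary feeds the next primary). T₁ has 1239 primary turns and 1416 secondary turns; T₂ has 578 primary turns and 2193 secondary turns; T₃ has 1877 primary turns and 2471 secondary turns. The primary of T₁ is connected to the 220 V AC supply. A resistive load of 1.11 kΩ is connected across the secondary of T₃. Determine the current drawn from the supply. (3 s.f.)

Secondary of T₁: V = 220.00 × 1416/1239 = 251.43 V.
Secondary of T₂: V = 251.43 × 2193/578 = 953.95 V.
Secondary of T₃: V = 953.95 × 2471/1877 = 1255.8 V.
I_load = 1255.8/1110 = 1.1314 A, so P_out = 1255.8 × 1.1314 = 1420.8 W.
All ideal ⇒ P_in = P_out, so I_supply = 1420.8/220 = 6.46 A.

I_supply ≈ 6.46 A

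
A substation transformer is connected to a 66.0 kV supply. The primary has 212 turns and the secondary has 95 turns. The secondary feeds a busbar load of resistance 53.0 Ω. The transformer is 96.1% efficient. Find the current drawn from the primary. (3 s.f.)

I_p ≈ 260 A

V_s = 66000 × 95/212 = 29575 V.
I_s = V_s/R = 29575/53.0 = 558.03 A.
P_out = V_s I_s = 29575 × 558.03 = 1.6504×10^7 W.
P_in = P_out/η = 1.6504×10^7/0.961 = 1.7174×10^7 W.
I_p = P_in/V_p = 1.7174×10^7/66000 = 260 A.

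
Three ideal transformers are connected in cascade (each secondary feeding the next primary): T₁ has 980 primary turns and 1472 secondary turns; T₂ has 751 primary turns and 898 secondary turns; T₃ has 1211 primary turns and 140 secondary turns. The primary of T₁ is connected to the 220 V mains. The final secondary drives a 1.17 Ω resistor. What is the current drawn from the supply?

I_supply ≈ 8.11 A

Secondary of T₁: V = 220.00 × 1472/980 = 330.45 V.
Secondary of T₂: V = 330.45 × 898/751 = 395.13 V.
Secondary of T₃: V = 395.13 × 140/1211 = 45.680 V.
I_load = 45.680/1.17 = 39.043 A, so P_out = 45.680 × 39.043 = 1783.5 W.
All ideal ⇒ P_in = P_out, so I_supply = 1783.5/220 = 8.11 A.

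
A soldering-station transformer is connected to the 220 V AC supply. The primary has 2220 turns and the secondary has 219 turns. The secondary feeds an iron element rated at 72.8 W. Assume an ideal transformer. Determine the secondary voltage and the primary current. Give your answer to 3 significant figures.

V_s ≈ 21.7 V, I_p ≈ 0.331 A

V_s = V_p × N_s/N_p = 220 × 219/2220 = 21.703 V.
I_s = P/V_s = 72.8/21.703 = 3.3544 A.
I_p = I_s × N_s/N_p = 3.3544 × 219/2220 = 0.331 A.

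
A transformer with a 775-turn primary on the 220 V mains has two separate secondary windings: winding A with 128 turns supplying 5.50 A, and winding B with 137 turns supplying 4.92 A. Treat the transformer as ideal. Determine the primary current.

V_A = 220 × 128/775 = 36.335 V; V_B = 220 × 137/775 = 38.890 V.
P_out = V_A I_A + V_B I_B = 36.335×5.50 + 38.890×4.92 = 199.85 + 191.34 = 391.19 W.
Ideal ⇒ P_in = P_out, so I_p = P_out/V_p = 391.19/220 = 1.78 A.

I_p ≈ 1.78 A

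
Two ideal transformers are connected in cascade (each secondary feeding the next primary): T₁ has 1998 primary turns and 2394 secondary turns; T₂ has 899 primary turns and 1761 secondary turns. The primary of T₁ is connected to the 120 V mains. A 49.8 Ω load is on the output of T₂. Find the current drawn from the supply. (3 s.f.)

I_supply ≈ 13.3 A

After T₁: V = 120.00 × 2394/1998 = 143.78 V.
After T₂: V = 143.78 × 1761/899 = 281.65 V.
I_load = 281.65/49.8 = 5.6556 A, so P_out = 281.65 × 5.6556 = 1592.9 W.
All ideal ⇒ P_in = P_out, so I_supply = 1592.9/120 = 13.3 A.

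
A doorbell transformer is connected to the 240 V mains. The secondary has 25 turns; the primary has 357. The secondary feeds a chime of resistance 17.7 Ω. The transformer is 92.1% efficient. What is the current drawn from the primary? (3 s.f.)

V_s = 240 × 25/357 = 16.807 V.
I_s = V_s/R = 16.807/17.7 = 0.94953 A.
P_out = V_s I_s = 16.807 × 0.94953 = 15.959 W.
P_in = P_out/η = 15.959/0.921 = 17.327 W.
I_p = P_in/V_p = 17.327/240 = 0.0722 A.

I_p ≈ 0.0722 A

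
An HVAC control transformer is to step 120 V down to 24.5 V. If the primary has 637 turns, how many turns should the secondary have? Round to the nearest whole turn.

N_s/N_p = V_s/V_p, so N_s = 637 × 24.5/120 = 130.1 ≈ 130 turns.

N_s = 130 turns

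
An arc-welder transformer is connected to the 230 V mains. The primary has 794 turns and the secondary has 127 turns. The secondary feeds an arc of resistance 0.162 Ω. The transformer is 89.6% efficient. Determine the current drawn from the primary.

I_p ≈ 40.5 A

V_s = 230 × 127/794 = 36.788 V.
I_s = V_s/R = 36.788/0.162 = 227.09 A.
P_out = V_s I_s = 36.788 × 227.09 = 8354.2 W.
P_in = P_out/η = 8354.2/0.896 = 9323.9 W.
I_p = P_in/V_p = 9323.9/230 = 40.5 A.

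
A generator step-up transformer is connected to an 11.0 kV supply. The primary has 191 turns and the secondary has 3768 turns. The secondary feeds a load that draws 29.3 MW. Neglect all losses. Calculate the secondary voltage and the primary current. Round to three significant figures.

V_s ≈ 217000 V, I_p ≈ 2660 A

V_s = V_p × N_s/N_p = 11000 × 3768/191 = 217010 V.
I_s = P/V_s = 2.93×10^7/217010 = 135.02 A.
I_p = I_s × N_s/N_p = 135.02 × 3768/191 = 2660 A.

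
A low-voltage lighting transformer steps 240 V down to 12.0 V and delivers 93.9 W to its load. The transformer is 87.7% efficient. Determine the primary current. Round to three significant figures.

P_in = P_out/η = 93.9/0.877 = 107.07 W.
I_p = P_in/V_p = 107.07/240 = 0.446 A.

I_p ≈ 0.446 A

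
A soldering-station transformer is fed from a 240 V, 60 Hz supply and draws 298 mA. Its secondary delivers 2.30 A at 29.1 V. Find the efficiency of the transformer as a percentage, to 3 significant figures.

P_in = 240 × 0.298 = 71.5200 W.
P_out = 29.1 × 2.30 = 66.9300 W.
η = P_out/P_in = 66.9300/71.5200 = 0.936.

η ≈ 93.6%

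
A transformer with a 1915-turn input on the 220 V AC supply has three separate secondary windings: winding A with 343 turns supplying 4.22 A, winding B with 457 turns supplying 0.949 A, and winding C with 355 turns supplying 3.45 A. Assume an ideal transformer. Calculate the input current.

I_in ≈ 1.62 A

V_A = 220 × 343/1915 = 39.405 V; V_B = 220 × 457/1915 = 52.501 V; V_C = 220 × 355/1915 = 40.783 V.
P_out = V_A I_A + V_B I_B + V_C I_C = 39.405×4.22 + 52.501×0.949 + 40.783×3.45 = 166.29 + 49.824 + 140.70 = 356.81 W.
Ideal ⇒ P_in = P_out, so I_in = P_out/V_in = 356.81/220 = 1.62 A.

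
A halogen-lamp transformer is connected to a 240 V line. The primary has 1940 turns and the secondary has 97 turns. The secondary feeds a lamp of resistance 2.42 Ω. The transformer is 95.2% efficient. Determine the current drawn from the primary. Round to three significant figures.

V_s = 240 × 97/1940 = 12.000 V.
I_s = V_s/R = 12.000/2.42 = 4.9587 A.
P_out = V_s I_s = 12.000 × 4.9587 = 59.504 W.
P_in = P_out/η = 59.504/0.952 = 62.504 W.
I_p = P_in/V_p = 62.504/240 = 0.260 A.

I_p ≈ 0.260 A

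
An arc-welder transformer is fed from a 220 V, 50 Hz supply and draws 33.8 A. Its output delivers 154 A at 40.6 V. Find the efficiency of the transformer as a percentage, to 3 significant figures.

P_in = 220 × 33.8 = 7436.00 W.
P_out = 40.6 × 154 = 6252.40 W.
η = P_out/P_in = 6252.40/7436.00 = 0.841.

η ≈ 84.1%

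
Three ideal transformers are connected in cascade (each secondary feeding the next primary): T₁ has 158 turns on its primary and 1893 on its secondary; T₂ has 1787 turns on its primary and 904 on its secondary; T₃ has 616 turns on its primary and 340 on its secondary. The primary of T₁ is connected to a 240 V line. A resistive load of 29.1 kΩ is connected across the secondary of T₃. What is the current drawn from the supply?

Secondary of T₁: V = 240.00 × 1893/158 = 2875.4 V.
Secondary of T₂: V = 2875.4 × 904/1787 = 1454.6 V.
Secondary of T₃: V = 1454.6 × 340/616 = 802.87 V.
I_load = 802.87/29100 = 0.027590 A, so P_out = 802.87 × 0.027590 = 22.151 W.
All ideal ⇒ P_in = P_out, so I_supply = 22.151/240 = 0.0923 A.

I_supply ≈ 0.0923 A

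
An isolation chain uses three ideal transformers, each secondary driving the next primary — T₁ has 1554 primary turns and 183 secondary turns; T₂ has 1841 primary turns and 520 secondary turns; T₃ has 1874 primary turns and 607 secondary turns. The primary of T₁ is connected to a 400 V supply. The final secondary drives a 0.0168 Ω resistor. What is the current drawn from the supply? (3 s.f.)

I_supply ≈ 2.76 A

After T₁: V = 400.00 × 183/1554 = 47.104 V.
After T₂: V = 47.104 × 520/1841 = 13.305 V.
After T₃: V = 13.305 × 607/1874 = 4.3095 V.
I_load = 4.3095/0.0168 = 256.52 A, so P_out = 4.3095 × 256.52 = 1105.5 W.
All ideal ⇒ P_in = P_out, so I_supply = 1105.5/400 = 2.76 A.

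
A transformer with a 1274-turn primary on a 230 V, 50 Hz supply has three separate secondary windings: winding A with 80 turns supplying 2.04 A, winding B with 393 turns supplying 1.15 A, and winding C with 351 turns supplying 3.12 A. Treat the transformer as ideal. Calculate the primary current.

I_p ≈ 1.34 A

V_A = 230 × 80/1274 = 14.443 V; V_B = 230 × 393/1274 = 70.950 V; V_C = 230 × 351/1274 = 63.367 V.
P_out = V_A I_A + V_B I_B + V_C I_C = 14.443×2.04 + 70.950×1.15 + 63.367×3.12 = 29.463 + 81.592 + 197.71 = 308.76 W.
Ideal ⇒ P_in = P_out, so I_p = P_out/V_p = 308.76/230 = 1.34 A.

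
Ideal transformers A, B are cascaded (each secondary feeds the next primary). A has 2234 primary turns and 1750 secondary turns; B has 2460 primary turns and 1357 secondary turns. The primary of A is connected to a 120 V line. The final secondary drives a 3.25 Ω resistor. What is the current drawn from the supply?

After A: V = 120.00 × 1750/2234 = 94.002 V.
After B: V = 94.002 × 1357/2460 = 51.854 V.
I_load = 51.854/3.25 = 15.955 A, so P_out = 51.854 × 15.955 = 827.33 W.
All ideal ⇒ P_in = P_out, so I_supply = 827.33/120 = 6.89 A.

I_supply ≈ 6.89 A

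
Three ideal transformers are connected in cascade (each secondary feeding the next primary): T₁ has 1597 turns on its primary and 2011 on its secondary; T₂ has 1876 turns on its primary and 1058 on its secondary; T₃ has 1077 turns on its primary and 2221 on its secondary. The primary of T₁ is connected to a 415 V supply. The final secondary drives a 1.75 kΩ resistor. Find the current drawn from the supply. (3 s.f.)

I_supply ≈ 0.509 A

Secondary of T₁: V = 415.00 × 2011/1597 = 522.58 V.
Secondary of T₂: V = 522.58 × 1058/1876 = 294.72 V.
Secondary of T₃: V = 294.72 × 2221/1077 = 607.77 V.
I_load = 607.77/1750 = 0.34730 A, so P_out = 607.77 × 0.34730 = 211.08 W.
All ideal ⇒ P_in = P_out, so I_supply = 211.08/415 = 0.509 A.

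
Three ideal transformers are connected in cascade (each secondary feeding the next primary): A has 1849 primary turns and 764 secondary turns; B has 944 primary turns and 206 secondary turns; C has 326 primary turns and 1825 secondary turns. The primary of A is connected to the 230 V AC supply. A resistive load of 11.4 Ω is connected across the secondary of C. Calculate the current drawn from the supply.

I_supply ≈ 5.14 A

Secondary of A: V = 230.00 × 764/1849 = 95.035 V.
Secondary of B: V = 95.035 × 206/944 = 20.739 V.
Secondary of C: V = 20.739 × 1825/326 = 116.10 V.
I_load = 116.10/11.4 = 10.184 A, so P_out = 116.10 × 10.184 = 1182.3 W.
All ideal ⇒ P_in = P_out, so I_supply = 1182.3/230 = 5.14 A.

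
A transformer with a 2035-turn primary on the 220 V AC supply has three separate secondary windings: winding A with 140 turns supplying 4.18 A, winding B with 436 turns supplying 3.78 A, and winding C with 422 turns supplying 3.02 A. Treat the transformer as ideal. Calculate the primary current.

I_p ≈ 1.72 A

V_A = 220 × 140/2035 = 15.135 V; V_B = 220 × 436/2035 = 47.135 V; V_C = 220 × 422/2035 = 45.622 V.
P_out = V_A I_A + V_B I_B + V_C I_C = 15.135×4.18 + 47.135×3.78 + 45.622×3.02 = 63.265 + 178.17 + 137.78 = 379.21 W.
Ideal ⇒ P_in = P_out, so I_p = P_out/V_p = 379.21/220 = 1.72 A.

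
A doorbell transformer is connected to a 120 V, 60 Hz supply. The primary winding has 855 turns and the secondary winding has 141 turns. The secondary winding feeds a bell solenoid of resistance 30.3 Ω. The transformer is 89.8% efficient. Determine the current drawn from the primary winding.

I_p ≈ 0.120 A

V_s = 120 × 141/855 = 19.789 V.
I_s = V_s/R = 19.789/30.3 = 0.65312 A.
P_out = V_s I_s = 19.789 × 0.65312 = 12.925 W.
P_in = P_out/η = 12.925/0.898 = 14.393 W.
I_p = P_in/V_p = 14.393/120 = 0.120 A.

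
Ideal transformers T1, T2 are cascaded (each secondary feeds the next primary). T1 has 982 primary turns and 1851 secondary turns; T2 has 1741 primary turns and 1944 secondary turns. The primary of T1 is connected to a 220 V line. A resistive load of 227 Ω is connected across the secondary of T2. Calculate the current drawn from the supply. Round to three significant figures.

Secondary of T1: V = 220.00 × 1851/982 = 414.68 V.
Secondary of T2: V = 414.68 × 1944/1741 = 463.04 V.
I_load = 463.04/227 = 2.0398 A, so P_out = 463.04 × 2.0398 = 944.51 W.
All ideal ⇒ P_in = P_out, so I_supply = 944.51/220 = 4.29 A.

I_supply ≈ 4.29 A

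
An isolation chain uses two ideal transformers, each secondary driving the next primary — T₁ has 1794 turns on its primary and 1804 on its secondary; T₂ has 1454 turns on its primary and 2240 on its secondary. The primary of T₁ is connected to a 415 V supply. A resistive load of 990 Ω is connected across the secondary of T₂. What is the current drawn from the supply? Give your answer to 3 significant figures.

Secondary of T₁: V = 415.00 × 1804/1794 = 417.31 V.
Secondary of T₂: V = 417.31 × 2240/1454 = 642.90 V.
I_load = 642.90/990 = 0.64940 A, so P_out = 642.90 × 0.64940 = 417.50 W.
All ideal ⇒ P_in = P_out, so I_supply = 417.50/415 = 1.01 A.

I_supply ≈ 1.01 A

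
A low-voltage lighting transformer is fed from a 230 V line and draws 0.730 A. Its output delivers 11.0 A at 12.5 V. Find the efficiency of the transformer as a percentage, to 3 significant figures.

P_in = 230 × 0.730 = 167.900 W.
P_out = 12.5 × 11.0 = 137.500 W.
η = P_out/P_in = 137.500/167.900 = 0.819.

η ≈ 81.9%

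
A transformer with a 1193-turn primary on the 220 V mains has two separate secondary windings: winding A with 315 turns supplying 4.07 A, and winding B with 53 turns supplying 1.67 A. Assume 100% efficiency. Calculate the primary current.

V_A = 220 × 315/1193 = 58.089 V; V_B = 220 × 53/1193 = 9.7737 V.
P_out = V_A I_A + V_B I_B = 58.089×4.07 + 9.7737×1.67 = 236.42 + 16.322 = 252.74 W.
Ideal ⇒ P_in = P_out, so I_p = P_out/V_p = 252.74/220 = 1.15 A.

I_p ≈ 1.15 A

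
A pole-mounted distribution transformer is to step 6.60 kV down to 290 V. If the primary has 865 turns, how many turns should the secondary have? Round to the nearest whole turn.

N_s/N_p = V_s/V_p, so N_s = 865 × 290/6600 = 38.0 ≈ 38 turns.

N_s = 38 turns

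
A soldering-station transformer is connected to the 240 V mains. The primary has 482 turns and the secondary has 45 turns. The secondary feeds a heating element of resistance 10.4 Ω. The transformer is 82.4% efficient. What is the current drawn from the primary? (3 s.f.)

I_p ≈ 0.244 A

V_s = 240 × 45/482 = 22.407 V.
I_s = V_s/R = 22.407/10.4 = 2.1545 A.
P_out = V_s I_s = 22.407 × 2.1545 = 48.275 W.
P_in = P_out/η = 48.275/0.824 = 58.586 W.
I_p = P_in/V_p = 58.586/240 = 0.244 A.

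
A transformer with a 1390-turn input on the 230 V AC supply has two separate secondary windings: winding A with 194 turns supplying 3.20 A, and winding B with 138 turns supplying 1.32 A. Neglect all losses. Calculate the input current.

V_A = 230 × 194/1390 = 32.101 V; V_B = 230 × 138/1390 = 22.835 V.
P_out = V_A I_A + V_B I_B = 32.101×3.20 + 22.835×1.32 = 102.72 + 30.142 = 132.86 W.
Ideal ⇒ P_in = P_out, so I_in = P_out/V_in = 132.86/230 = 0.578 A.

I_in ≈ 0.578 A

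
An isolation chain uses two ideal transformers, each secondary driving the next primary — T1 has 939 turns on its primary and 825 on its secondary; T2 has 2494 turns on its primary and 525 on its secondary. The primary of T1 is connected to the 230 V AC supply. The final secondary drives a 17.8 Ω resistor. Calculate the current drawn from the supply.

I_supply ≈ 0.442 A

Secondary of T1: V = 230.00 × 825/939 = 202.08 V.
Secondary of T2: V = 202.08 × 525/2494 = 42.538 V.
I_load = 42.538/17.8 = 2.3898 A, so P_out = 42.538 × 2.3898 = 101.66 W.
All ideal ⇒ P_in = P_out, so I_supply = 101.66/230 = 0.442 A.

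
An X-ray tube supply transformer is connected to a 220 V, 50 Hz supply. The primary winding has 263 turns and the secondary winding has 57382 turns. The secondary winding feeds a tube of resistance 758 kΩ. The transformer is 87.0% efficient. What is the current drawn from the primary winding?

V_s = 220 × 57382/263 = 48000 V.
I_s = V_s/R = 48000/758000 = 0.063325 A.
P_out = V_s I_s = 48000 × 0.063325 = 3039.6 W.
P_in = P_out/η = 3039.6/0.870 = 3493.8 W.
I_p = P_in/V_p = 3493.8/220 = 15.9 A.

I_p ≈ 15.9 A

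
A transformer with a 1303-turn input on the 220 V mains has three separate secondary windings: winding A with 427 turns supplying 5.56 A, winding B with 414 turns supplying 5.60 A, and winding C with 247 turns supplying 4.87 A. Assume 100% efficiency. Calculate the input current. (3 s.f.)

V_A = 220 × 427/1303 = 72.095 V; V_B = 220 × 414/1303 = 69.900 V; V_C = 220 × 247/1303 = 41.704 V.
P_out = V_A I_A + V_B I_B + V_C I_C = 72.095×5.56 + 69.900×5.60 + 41.704×4.87 = 400.85 + 391.44 + 203.10 = 995.39 W.
Ideal ⇒ P_in = P_out, so I_in = P_out/V_in = 995.39/220 = 4.52 A.

I_in ≈ 4.52 A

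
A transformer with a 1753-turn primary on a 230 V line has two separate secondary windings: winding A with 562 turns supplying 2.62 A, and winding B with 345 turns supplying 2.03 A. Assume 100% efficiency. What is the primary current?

V_A = 230 × 562/1753 = 73.736 V; V_B = 230 × 345/1753 = 45.265 V.
P_out = V_A I_A + V_B I_B = 73.736×2.62 + 45.265×2.03 = 193.19 + 91.888 = 285.08 W.
Ideal ⇒ P_in = P_out, so I_p = P_out/V_p = 285.08/230 = 1.24 A.

I_p ≈ 1.24 A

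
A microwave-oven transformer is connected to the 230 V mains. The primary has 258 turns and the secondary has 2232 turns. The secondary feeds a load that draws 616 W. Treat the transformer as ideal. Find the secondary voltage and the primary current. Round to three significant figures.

V_s ≈ 1990 V, I_p ≈ 2.68 A

V_s = V_p × N_s/N_p = 230 × 2232/258 = 1989.8 V.
I_s = P/V_s = 616/1989.8 = 0.30958 A.
I_p = I_s × N_s/N_p = 0.30958 × 2232/258 = 2.68 A.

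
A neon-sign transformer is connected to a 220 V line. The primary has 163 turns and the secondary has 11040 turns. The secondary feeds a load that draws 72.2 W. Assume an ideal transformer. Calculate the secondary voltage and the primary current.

V_s = V_p × N_s/N_p = 220 × 11040/163 = 14901 V.
I_s = P/V_s = 72.2/14901 = 0.0048454 A.
I_p = I_s × N_s/N_p = 0.0048454 × 11040/163 = 0.328 A.

V_s ≈ 14900 V, I_p ≈ 0.328 A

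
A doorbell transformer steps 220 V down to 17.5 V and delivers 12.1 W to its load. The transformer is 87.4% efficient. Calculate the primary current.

P_in = P_out/η = 12.1/0.874 = 13.844 W.
I_p = P_in/V_p = 13.844/220 = 0.0629 A.

I_p ≈ 0.0629 A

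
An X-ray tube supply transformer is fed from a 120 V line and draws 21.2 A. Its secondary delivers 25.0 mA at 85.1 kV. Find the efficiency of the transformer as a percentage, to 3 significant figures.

P_in = 120 × 21.2 = 2544.00 W.
P_out = 85100 × 0.0250 = 2127.50 W.
η = P_out/P_in = 2127.50/2544.00 = 0.836.

η ≈ 83.6%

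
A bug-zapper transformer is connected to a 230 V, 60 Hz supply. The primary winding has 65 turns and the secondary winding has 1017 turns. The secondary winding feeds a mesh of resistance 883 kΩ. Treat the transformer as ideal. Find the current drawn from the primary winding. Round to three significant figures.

V_s = V_p × N_s/N_p = 230 × 1017/65 = 3598.6 V.
I_s = V_s/R = 3598.6/883000 = 0.0040754 A.
For an ideal transformer I_p N_p = I_s N_s, so I_p = 0.0040754 × 1017/65 = 0.0638 A.

I_p ≈ 0.0638 A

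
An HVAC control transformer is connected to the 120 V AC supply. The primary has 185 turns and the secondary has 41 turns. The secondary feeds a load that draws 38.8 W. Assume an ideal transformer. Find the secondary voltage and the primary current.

V_s ≈ 26.6 V, I_p ≈ 0.323 A

V_s = V_p × N_s/N_p = 120 × 41/185 = 26.595 V.
I_s = P/V_s = 38.8/26.595 = 1.4589 A.
I_p = I_s × N_s/N_p = 1.4589 × 41/185 = 0.323 A.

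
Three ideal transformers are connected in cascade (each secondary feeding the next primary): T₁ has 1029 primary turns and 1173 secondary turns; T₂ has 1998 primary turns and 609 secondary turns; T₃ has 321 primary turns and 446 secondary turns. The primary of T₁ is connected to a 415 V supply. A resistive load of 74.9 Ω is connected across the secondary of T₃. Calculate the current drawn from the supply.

I_supply ≈ 1.29 A

After T₁: V = 415.00 × 1173/1029 = 473.08 V.
After T₂: V = 473.08 × 609/1998 = 144.20 V.
After T₃: V = 144.20 × 446/321 = 200.35 V.
I_load = 200.35/74.9 = 2.6749 A, so P_out = 200.35 × 2.6749 = 535.90 W.
All ideal ⇒ P_in = P_out, so I_supply = 535.90/415 = 1.29 A.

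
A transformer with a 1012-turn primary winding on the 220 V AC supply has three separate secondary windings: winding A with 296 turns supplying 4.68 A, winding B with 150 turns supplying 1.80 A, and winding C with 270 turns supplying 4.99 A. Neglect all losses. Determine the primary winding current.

V_A = 220 × 296/1012 = 64.348 V; V_B = 220 × 150/1012 = 32.609 V; V_C = 220 × 270/1012 = 58.696 V.
P_out = V_A I_A + V_B I_B + V_C I_C = 64.348×4.68 + 32.609×1.80 + 58.696×4.99 = 301.15 + 58.696 + 292.89 = 652.73 W.
Ideal ⇒ P_in = P_out, so I_p = P_out/V_p = 652.73/220 = 2.97 A.

I_p ≈ 2.97 A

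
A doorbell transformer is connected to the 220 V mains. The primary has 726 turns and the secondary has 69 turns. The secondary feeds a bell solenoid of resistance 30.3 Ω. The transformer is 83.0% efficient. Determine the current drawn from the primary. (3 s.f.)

I_p ≈ 0.0790 A

V_s = 220 × 69/726 = 20.909 V.
I_s = V_s/R = 20.909/30.3 = 0.69007 A.
P_out = V_s I_s = 20.909 × 0.69007 = 14.429 W.
P_in = P_out/η = 14.429/0.830 = 17.384 W.
I_p = P_in/V_p = 17.384/220 = 0.0790 A.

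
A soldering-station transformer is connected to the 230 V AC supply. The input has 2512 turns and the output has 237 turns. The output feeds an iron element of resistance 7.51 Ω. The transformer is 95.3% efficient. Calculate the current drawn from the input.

V_out = 230 × 237/2512 = 21.700 V.
I_out = V_out/R = 21.700/7.51 = 2.8895 A.
P_out = V_out I_out = 21.700 × 2.8895 = 62.701 W.
P_in = P_out/η = 62.701/0.953 = 65.793 W.
I_in = P_in/V_in = 65.793/230 = 0.286 A.

I_in ≈ 0.286 A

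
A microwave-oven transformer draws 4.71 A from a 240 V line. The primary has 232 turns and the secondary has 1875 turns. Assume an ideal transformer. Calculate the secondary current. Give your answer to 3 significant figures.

I_s ≈ 0.583 A

I_s/I_p = N_p/N_s, so I_s = 4.71 × 232/1875 = 0.583 A.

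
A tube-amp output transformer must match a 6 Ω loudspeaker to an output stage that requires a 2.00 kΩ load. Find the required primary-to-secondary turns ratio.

N_p/N_s ≈ 18.3

Z_p/Z_s = (N_p/N_s)², so N_p/N_s = √(2000/6) = √333 = 18.3.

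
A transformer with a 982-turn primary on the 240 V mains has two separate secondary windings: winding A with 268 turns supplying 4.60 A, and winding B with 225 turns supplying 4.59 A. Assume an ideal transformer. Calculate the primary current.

I_p ≈ 2.31 A

V_A = 240 × 268/982 = 65.499 V; V_B = 240 × 225/982 = 54.990 V.
P_out = V_A I_A + V_B I_B = 65.499×4.60 + 54.990×4.59 = 301.30 + 252.40 = 553.70 W.
Ideal ⇒ P_in = P_out, so I_p = P_out/V_p = 553.70/240 = 2.31 A.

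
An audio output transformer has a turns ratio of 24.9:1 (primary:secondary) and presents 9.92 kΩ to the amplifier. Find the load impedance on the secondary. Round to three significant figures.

Z_s ≈ 16.0 Ω

Z_s = Z_p/(N_p/N_s)² = 9920/24.9² = 16.0 Ω.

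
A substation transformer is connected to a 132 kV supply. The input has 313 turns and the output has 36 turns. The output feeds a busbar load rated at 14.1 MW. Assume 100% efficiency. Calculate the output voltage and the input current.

V_out = V_in × N_out/N_in = 132000 × 36/313 = 15182 V.
I_out = P/V_out = 1.41×10^7/15182 = 928.72 A.
I_in = I_out × N_out/N_in = 928.72 × 36/313 = 107 A.

V_out ≈ 15200 V, I_in ≈ 107 A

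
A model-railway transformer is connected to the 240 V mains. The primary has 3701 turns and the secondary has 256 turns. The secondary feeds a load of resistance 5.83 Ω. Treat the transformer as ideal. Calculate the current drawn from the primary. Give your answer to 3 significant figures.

I_p ≈ 0.197 A

V_s = V_p × N_s/N_p = 240 × 256/3701 = 16.601 V.
I_s = V_s/R = 16.601/5.83 = 2.8475 A.
For an ideal transformer I_p N_p = I_s N_s, so I_p = 2.8475 × 256/3701 = 0.197 A.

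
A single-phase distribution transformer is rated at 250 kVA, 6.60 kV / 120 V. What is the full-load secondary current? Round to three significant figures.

I_s ≈ 2080 A

I_s = S/V_s = 250000/120 = 2080 A.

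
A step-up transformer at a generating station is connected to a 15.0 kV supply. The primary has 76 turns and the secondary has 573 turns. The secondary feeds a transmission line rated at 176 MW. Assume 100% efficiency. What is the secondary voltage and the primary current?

V_s ≈ 113000 V, I_p ≈ 11700 A

V_s = V_p × N_s/N_p = 15000 × 573/76 = 113090 V.
I_s = P/V_s = 1.76×10^8/113090 = 1556.3 A.
I_p = I_s × N_s/N_p = 1556.3 × 573/76 = 11700 A.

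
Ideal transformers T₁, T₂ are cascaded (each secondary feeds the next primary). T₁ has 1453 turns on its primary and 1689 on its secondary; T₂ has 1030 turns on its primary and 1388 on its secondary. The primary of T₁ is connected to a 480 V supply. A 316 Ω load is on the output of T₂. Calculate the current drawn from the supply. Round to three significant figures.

I_supply ≈ 3.73 A

Secondary of T₁: V = 480.00 × 1689/1453 = 557.96 V.
Secondary of T₂: V = 557.96 × 1388/1030 = 751.90 V.
I_load = 751.90/316 = 2.3794 A, so P_out = 751.90 × 2.3794 = 1789.1 W.
All ideal ⇒ P_in = P_out, so I_supply = 1789.1/480 = 3.73 A.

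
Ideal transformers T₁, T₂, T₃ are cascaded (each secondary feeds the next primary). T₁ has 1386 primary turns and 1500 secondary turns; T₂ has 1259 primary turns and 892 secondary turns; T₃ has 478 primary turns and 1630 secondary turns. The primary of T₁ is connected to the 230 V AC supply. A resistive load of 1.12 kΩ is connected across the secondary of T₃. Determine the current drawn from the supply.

I_supply ≈ 1.40 A

Secondary of T₁: V = 230.00 × 1500/1386 = 248.92 V.
Secondary of T₂: V = 248.92 × 892/1259 = 176.36 V.
Secondary of T₃: V = 176.36 × 1630/478 = 601.39 V.
I_load = 601.39/1120 = 0.53695 A, so P_out = 601.39 × 0.53695 = 322.92 W.
All ideal ⇒ P_in = P_out, so I_supply = 322.92/230 = 1.40 A.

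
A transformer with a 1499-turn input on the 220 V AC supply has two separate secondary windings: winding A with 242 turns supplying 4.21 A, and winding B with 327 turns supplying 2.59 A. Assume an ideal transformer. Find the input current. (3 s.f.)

I_in ≈ 1.24 A

V_A = 220 × 242/1499 = 35.517 V; V_B = 220 × 327/1499 = 47.992 V.
P_out = V_A I_A + V_B I_B = 35.517×4.21 + 47.992×2.59 = 149.53 + 124.30 = 273.83 W.
Ideal ⇒ P_in = P_out, so I_in = P_out/V_in = 273.83/220 = 1.24 A.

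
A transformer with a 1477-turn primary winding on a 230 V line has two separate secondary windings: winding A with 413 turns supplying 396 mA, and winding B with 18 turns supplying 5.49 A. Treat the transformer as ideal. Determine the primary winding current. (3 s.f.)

V_A = 230 × 413/1477 = 64.313 V; V_B = 230 × 18/1477 = 2.8030 V.
P_out = V_A I_A + V_B I_B = 64.313×0.396 + 2.8030×5.49 = 25.468 + 15.388 = 40.856 W.
Ideal ⇒ P_in = P_out, so I_p = P_out/V_p = 40.856/230 = 0.178 A.

I_p ≈ 0.178 A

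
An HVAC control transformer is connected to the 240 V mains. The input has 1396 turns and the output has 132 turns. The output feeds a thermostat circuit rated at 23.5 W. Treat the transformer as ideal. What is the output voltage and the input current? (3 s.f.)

V_out ≈ 22.7 V, I_in ≈ 0.0979 A

V_out = V_in × N_out/N_in = 240 × 132/1396 = 22.693 V.
I_out = P/V_out = 23.5/22.693 = 1.0355 A.
I_in = I_out × N_out/N_in = 1.0355 × 132/1396 = 0.0979 A.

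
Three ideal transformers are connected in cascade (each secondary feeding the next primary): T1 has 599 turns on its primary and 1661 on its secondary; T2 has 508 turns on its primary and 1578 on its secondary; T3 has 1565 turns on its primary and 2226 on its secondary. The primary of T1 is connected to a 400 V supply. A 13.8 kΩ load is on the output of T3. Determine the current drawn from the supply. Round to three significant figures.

I_supply ≈ 4.35 A

Secondary of T1: V = 400.00 × 1661/599 = 1109.2 V.
Secondary of T2: V = 1109.2 × 1578/508 = 3445.5 V.
Secondary of T3: V = 3445.5 × 2226/1565 = 4900.7 V.
I_load = 4900.7/13800 = 0.35512 A, so P_out = 4900.7 × 0.35512 = 1740.3 W.
All ideal ⇒ P_in = P_out, so I_supply = 1740.3/400 = 4.35 A.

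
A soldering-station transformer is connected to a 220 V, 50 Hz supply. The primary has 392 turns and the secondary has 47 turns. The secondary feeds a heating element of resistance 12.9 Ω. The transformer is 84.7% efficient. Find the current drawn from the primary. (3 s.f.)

I_p ≈ 0.289 A

V_s = 220 × 47/392 = 26.378 V.
I_s = V_s/R = 26.378/12.9 = 2.0448 A.
P_out = V_s I_s = 26.378 × 2.0448 = 53.936 W.
P_in = P_out/η = 53.936/0.847 = 63.679 W.
I_p = P_in/V_p = 63.679/220 = 0.289 A.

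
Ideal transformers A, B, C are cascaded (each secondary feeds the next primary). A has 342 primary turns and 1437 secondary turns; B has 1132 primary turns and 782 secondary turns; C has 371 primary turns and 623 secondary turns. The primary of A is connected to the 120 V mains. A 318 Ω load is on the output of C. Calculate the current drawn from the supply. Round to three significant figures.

I_supply ≈ 8.97 A

Secondary of A: V = 120.00 × 1437/342 = 504.21 V.
Secondary of B: V = 504.21 × 782/1132 = 348.32 V.
Secondary of C: V = 348.32 × 623/371 = 584.91 V.
I_load = 584.91/318 = 1.8393 A, so P_out = 584.91 × 1.8393 = 1075.8 W.
All ideal ⇒ P_in = P_out, so I_supply = 1075.8/120 = 8.97 A.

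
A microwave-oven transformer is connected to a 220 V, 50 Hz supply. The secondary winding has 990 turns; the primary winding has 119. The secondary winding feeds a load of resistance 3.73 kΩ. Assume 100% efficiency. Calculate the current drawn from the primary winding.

V_s = V_p × N_s/N_p = 220 × 990/119 = 1830.3 V.
I_s = V_s/R = 1830.3/3730 = 0.49068 A.
For an ideal transformer I_p N_p = I_s N_s, so I_p = 0.49068 × 990/119 = 4.08 A.

I_p ≈ 4.08 A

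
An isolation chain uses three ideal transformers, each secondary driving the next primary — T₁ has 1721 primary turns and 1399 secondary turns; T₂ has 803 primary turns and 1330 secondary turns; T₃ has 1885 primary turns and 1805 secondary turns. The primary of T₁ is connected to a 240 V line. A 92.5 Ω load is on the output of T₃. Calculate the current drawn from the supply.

After T₁: V = 240.00 × 1399/1721 = 195.10 V.
After T₂: V = 195.10 × 1330/803 = 323.14 V.
After T₃: V = 323.14 × 1805/1885 = 309.42 V.
I_load = 309.42/92.5 = 3.3451 A, so P_out = 309.42 × 3.3451 = 1035.0 W.
All ideal ⇒ P_in = P_out, so I_supply = 1035.0/240 = 4.31 A.

I_supply ≈ 4.31 A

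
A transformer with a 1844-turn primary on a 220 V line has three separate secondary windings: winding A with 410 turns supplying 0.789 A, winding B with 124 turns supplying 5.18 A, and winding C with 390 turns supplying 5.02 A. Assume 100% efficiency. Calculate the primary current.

I_p ≈ 1.59 A

V_A = 220 × 410/1844 = 48.915 V; V_B = 220 × 124/1844 = 14.794 V; V_C = 220 × 390/1844 = 46.529 V.
P_out = V_A I_A + V_B I_B + V_C I_C = 48.915×0.789 + 14.794×5.18 + 46.529×5.02 = 38.594 + 76.633 + 233.58 = 348.80 W.
Ideal ⇒ P_in = P_out, so I_p = P_out/V_p = 348.80/220 = 1.59 A.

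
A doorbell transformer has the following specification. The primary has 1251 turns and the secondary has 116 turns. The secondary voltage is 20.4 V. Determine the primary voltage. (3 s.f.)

V_p ≈ 220 V

V_p/V_s = N_p/N_s, so V_p = 20.4 × 1251/116 = 220 V.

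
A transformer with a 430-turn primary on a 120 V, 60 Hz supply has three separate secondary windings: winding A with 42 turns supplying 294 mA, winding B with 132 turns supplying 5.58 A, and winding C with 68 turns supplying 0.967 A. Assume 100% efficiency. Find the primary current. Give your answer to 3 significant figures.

V_A = 120 × 42/430 = 11.721 V; V_B = 120 × 132/430 = 36.837 V; V_C = 120 × 68/430 = 18.977 V.
P_out = V_A I_A + V_B I_B + V_C I_C = 11.721×0.294 + 36.837×5.58 + 18.977×0.967 = 3.4460 + 205.55 + 18.351 = 227.35 W.
Ideal ⇒ P_in = P_out, so I_p = P_out/V_p = 227.35/120 = 1.89 A.

I_p ≈ 1.89 A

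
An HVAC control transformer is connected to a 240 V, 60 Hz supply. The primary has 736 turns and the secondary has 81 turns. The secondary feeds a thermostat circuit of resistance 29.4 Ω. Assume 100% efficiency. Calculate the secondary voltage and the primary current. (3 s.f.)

V_s = V_p × N_s/N_p = 240 × 81/736 = 26.413 V.
I_s = V_s/R = 26.413/29.4 = 0.89840 A.
I_p = I_s × N_s/N_p = 0.89840 × 81/736 = 0.0989 A.

V_s ≈ 26.4 V, I_p ≈ 0.0989 A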